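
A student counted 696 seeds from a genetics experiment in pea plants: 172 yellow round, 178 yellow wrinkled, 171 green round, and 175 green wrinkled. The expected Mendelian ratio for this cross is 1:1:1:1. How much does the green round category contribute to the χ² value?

The 1:1:1:1 ratio has 4 parts, so with N = 696 the expected counts are:
  yellow round: 696 × 1/4 = 174
  yellow wrinkled: 696 × 1/4 = 174
  green round: 696 × 1/4 = 174
  green wrinkled: 696 × 1/4 = 174
Contribution of green round: (171 − 174)² / 174 = 0.0517

0.052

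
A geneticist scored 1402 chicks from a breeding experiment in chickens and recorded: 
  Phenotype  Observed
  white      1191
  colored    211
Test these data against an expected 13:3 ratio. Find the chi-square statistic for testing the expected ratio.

Total ratio parts = 16. Expected numbers out of 1402:
  white: 1402 × 13/16 = 1139.125
  colored: 1402 × 3/16 = 262.875
χ² = Σ (O − E)² / E
  white: (1191 − 1139.125)² / 1139.125 = 2.3624
  colored: (211 − 262.875)² / 262.875 = 10.2369
χ² = 2.3624 + 10.2369 = 12.5993 ≈ 12.599

12.599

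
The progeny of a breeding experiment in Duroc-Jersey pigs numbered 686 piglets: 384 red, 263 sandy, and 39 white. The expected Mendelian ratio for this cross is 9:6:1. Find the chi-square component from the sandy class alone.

Under the 9:6:1 hypothesis (Σ ratio = 16, N = 686):
  red: 686 × 9/16 = 385.875
  sandy: 686 × 6/16 = 257.25
  white: 686 × 1/16 = 42.875
Contribution of sandy: (263 − 257.25)² / 257.25 = 0.1285

0.129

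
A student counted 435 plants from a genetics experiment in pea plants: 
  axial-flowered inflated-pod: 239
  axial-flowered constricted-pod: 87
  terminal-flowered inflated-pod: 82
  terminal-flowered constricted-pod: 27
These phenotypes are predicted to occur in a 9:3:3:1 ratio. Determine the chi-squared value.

0.498

Total ratio parts = 16. Expected numbers out of 435:
  axial-flowered inflated-pod: 435 × 9/16 = 244.6875
  axial-flowered constricted-pod: 435 × 3/16 = 81.5625
  terminal-flowered inflated-pod: 435 × 3/16 = 81.5625
  terminal-flowered constricted-pod: 435 × 1/16 = 27.1875
χ² = Σ (O − E)² / E
  axial-flowered inflated-pod: (239 − 244.6875)² / 244.6875 = 0.1322
  axial-flowered constricted-pod: (87 − 81.5625)² / 81.5625 = 0.3625
  terminal-flowered inflated-pod: (82 − 81.5625)² / 81.5625 = 0.0023
  terminal-flowered constricted-pod: (27 − 27.1875)² / 27.1875 = 0.0013
χ² = 0.1322 + 0.3625 + 0.0023 + 0.0013 = 0.4983 ≈ 0.498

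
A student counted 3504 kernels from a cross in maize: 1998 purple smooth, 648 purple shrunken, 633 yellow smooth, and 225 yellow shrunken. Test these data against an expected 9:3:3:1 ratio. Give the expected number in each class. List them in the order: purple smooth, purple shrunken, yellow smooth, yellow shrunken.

Expected counts for N = 3504 under a 9:3:3:1 ratio (total parts = 16):
  purple smooth: 3504 × 9/16 = 1971
  purple shrunken: 3504 × 3/16 = 657
  yellow smooth: 3504 × 3/16 = 657
  yellow shrunken: 3504 × 1/16 = 219

1971, 657, 657, 219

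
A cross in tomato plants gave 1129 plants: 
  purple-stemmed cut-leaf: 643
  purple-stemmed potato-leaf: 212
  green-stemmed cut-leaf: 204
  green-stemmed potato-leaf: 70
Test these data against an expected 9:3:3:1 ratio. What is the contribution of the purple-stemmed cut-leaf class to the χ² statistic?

The 9:3:3:1 ratio has 16 parts, so with N = 1129 the expected counts are:
  purple-stemmed cut-leaf: 1129 × 9/16 = 635.0625
  purple-stemmed potato-leaf: 1129 × 3/16 = 211.6875
  green-stemmed cut-leaf: 1129 × 3/16 = 211.6875
  green-stemmed potato-leaf: 1129 × 1/16 = 70.5625
Contribution of purple-stemmed cut-leaf: (643 − 635.0625)² / 635.0625 = 0.0992

0.099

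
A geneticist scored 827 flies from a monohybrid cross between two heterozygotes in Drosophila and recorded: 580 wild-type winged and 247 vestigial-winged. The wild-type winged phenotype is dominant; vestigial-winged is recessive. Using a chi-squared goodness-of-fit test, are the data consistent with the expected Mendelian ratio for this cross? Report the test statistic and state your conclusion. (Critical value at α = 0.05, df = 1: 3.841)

For a monohybrid cross between heterozygotes with complete dominance, the expected phenotypic ratio is 3:1.
Under the 3:1 hypothesis (Σ ratio = 4, N = 827):
  wild-type winged: 827 × 3/4 = 620.25
  vestigial-winged: 827 × 1/4 = 206.75
χ² = Σ (O − E)² / E
  wild-type winged: (580 − 620.25)² / 620.25 = 2.6120
  vestigial-winged: (247 − 206.75)² / 206.75 = 7.8359
χ² = 2.6120 + 7.8359 = 10.4479 ≈ 10.448
Degrees of freedom = 2 − 1 = 1; critical value at α = 0.05 is 3.841.
Since 10.448 > 3.841, we reject the null hypothesis — the data do not fit the 3:1 ratio.

10.448; not consistent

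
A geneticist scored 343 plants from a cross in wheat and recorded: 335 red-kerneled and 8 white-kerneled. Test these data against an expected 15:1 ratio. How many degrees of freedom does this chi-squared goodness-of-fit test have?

A goodness-of-fit test with 2 phenotype classes has df = 2 − 1 = 1.

1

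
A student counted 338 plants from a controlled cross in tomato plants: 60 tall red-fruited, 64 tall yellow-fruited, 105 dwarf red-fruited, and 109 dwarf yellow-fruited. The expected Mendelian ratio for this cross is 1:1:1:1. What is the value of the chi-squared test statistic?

24.154

Expected counts for N = 338 under a 1:1:1:1 ratio (total parts = 4):
  tall red-fruited: 338 × 1/4 = 84.5
  tall yellow-fruited: 338 × 1/4 = 84.5
  dwarf red-fruited: 338 × 1/4 = 84.5
  dwarf yellow-fruited: 338 × 1/4 = 84.5
χ² = Σ (O − E)² / E
  tall red-fruited: (60 − 84.5)² / 84.5 = 7.1036
  tall yellow-fruited: (64 − 84.5)² / 84.5 = 4.9734
  dwarf red-fruited: (105 − 84.5)² / 84.5 = 4.9734
  dwarf yellow-fruited: (109 − 84.5)² / 84.5 = 7.1036
χ² = 7.1036 + 4.9734 + 4.9734 + 7.1036 = 24.154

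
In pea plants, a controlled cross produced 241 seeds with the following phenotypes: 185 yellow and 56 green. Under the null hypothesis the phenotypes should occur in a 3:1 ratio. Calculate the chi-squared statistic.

0.400

The 3:1 ratio has 4 parts, so with N = 241 the expected counts are:
  yellow: 241 × 3/4 = 180.75
  green: 241 × 1/4 = 60.25
χ² = Σ (O − E)² / E
  yellow: (185 − 180.75)² / 180.75 = 0.0999
  green: (56 − 60.25)² / 60.25 = 0.2998
χ² = 0.0999 + 0.2998 = 0.3997 ≈ 0.400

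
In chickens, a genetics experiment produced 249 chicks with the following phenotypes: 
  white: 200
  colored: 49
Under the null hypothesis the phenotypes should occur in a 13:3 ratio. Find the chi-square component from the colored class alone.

Under the 13:3 hypothesis (Σ ratio = 16, N = 249):
  white: 249 × 13/16 = 202.3125
  colored: 249 × 3/16 = 46.6875
Contribution of colored: (49 − 46.6875)² / 46.6875 = 0.1145

0.115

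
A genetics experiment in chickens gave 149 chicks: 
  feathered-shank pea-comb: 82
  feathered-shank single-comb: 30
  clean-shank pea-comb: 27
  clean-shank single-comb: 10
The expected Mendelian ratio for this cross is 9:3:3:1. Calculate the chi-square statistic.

The 9:3:3:1 ratio has 16 parts, so with N = 149 the expected counts are:
  feathered-shank pea-comb: 149 × 9/16 = 83.8125
  feathered-shank single-comb: 149 × 3/16 = 27.9375
  clean-shank pea-comb: 149 × 3/16 = 27.9375
  clean-shank single-comb: 149 × 1/16 = 9.3125
χ² = Σ (O − E)² / E
  feathered-shank pea-comb: (82 − 83.8125)² / 83.8125 = 0.0392
  feathered-shank single-comb: (30 − 27.9375)² / 27.9375 = 0.1523
  clean-shank pea-comb: (27 − 27.9375)² / 27.9375 = 0.0315
  clean-shank single-comb: (10 − 9.3125)² / 9.3125 = 0.0508
χ² = 0.0392 + 0.1523 + 0.0315 + 0.0508 = 0.2738 ≈ 0.274

0.274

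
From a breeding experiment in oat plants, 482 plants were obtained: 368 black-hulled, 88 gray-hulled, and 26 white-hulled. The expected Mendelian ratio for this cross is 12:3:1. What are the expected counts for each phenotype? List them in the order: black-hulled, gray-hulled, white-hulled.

361.5, 90.375, 30.125

Under the 12:3:1 hypothesis (Σ ratio = 16, N = 482):
  black-hulled: 482 × 12/16 = 361.5
  gray-hulled: 482 × 3/16 = 90.375
  white-hulled: 482 × 1/16 = 30.125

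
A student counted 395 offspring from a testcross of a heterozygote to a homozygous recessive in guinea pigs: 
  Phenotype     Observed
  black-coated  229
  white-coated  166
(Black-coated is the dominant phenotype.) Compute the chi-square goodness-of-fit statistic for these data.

10.048

A testcross of a heterozygote (Aa × aa) gives a 1:1 phenotypic ratio.
The 1:1 ratio has 2 parts, so with N = 395 the expected counts are:
  black-coated: 395 × 1/2 = 197.5
  white-coated: 395 × 1/2 = 197.5
χ² = Σ (O − E)² / E
  black-coated: (229 − 197.5)² / 197.5 = 5.0241
  white-coated: (166 − 197.5)² / 197.5 = 5.0241
χ² = 5.0241 + 5.0241 = 10.0482 ≈ 10.048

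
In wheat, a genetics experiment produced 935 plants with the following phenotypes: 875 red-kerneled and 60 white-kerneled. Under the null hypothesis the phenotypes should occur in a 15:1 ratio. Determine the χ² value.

Under the 15:1 hypothesis (Σ ratio = 16, N = 935):
  red-kerneled: 935 × 15/16 = 876.5625
  white-kerneled: 935 × 1/16 = 58.4375
χ² = Σ (O − E)² / E
  red-kerneled: (875 − 876.5625)² / 876.5625 = 0.0028
  white-kerneled: (60 − 58.4375)² / 58.4375 = 0.0418
χ² = 0.0028 + 0.0418 = 0.0446 ≈ 0.045

0.045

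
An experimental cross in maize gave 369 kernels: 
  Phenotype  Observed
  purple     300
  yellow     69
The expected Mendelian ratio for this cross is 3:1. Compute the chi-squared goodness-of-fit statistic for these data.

The 3:1 ratio has 4 parts, so with N = 369 the expected counts are:
  purple: 369 × 3/4 = 276.75
  yellow: 369 × 1/4 = 92.25
χ² = Σ (O − E)² / E
  purple: (300 − 276.75)² / 276.75 = 1.9533
  yellow: (69 − 92.25)² / 92.25 = 5.8598
χ² = 1.9533 + 5.8598 = 7.8131 ≈ 7.813

7.813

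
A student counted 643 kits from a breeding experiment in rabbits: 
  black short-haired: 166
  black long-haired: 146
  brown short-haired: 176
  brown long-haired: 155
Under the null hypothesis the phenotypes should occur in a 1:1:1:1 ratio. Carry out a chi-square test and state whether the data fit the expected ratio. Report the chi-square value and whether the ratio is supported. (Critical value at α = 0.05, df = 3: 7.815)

Under the 1:1:1:1 hypothesis (Σ ratio = 4, N = 643):
  black short-haired: 643 × 1/4 = 160.75
  black long-haired: 643 × 1/4 = 160.75
  brown short-haired: 643 × 1/4 = 160.75
  brown long-haired: 643 × 1/4 = 160.75
χ² = Σ (O − E)² / E
  black short-haired: (166 − 160.75)² / 160.75 = 0.1715
  black long-haired: (146 − 160.75)² / 160.75 = 1.3534
  brown short-haired: (176 − 160.75)² / 160.75 = 1.4467
  brown long-haired: (155 − 160.75)² / 160.75 = 0.2057
χ² = 0.1715 + 1.3534 + 1.4467 + 0.2057 = 3.1773 ≈ 3.177
Degrees of freedom = 4 − 1 = 3; critical value at α = 0.05 is 7.815.
Since 3.177 < 7.815, we fail to reject the null hypothesis — the data are consistent with the 1:1:1:1 ratio.

3.177; consistent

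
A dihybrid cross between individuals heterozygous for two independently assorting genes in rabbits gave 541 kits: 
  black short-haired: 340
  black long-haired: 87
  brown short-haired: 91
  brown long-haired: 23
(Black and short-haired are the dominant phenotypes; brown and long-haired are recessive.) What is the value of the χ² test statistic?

10.772

A dihybrid F₂ with independent assortment and complete dominance at both loci gives a 9:3:3:1 phenotypic ratio.
Under the 9:3:3:1 hypothesis (Σ ratio = 16, N = 541):
  black short-haired: 541 × 9/16 = 304.3125
  black long-haired: 541 × 3/16 = 101.4375
  brown short-haired: 541 × 3/16 = 101.4375
  brown long-haired: 541 × 1/16 = 33.8125
χ² = Σ (O − E)² / E
  black short-haired: (340 − 304.3125)² / 304.3125 = 4.1852
  black long-haired: (87 − 101.4375)² / 101.4375 = 2.0549
  brown short-haired: (91 − 101.4375)² / 101.4375 = 1.0740
  brown long-haired: (23 − 33.8125)² / 33.8125 = 3.4576
χ² = 4.1852 + 2.0549 + 1.0740 + 3.4576 = 10.7717 ≈ 10.772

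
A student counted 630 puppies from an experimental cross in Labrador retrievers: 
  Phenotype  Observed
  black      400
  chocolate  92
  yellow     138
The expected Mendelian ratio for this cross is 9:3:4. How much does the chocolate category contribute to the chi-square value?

5.778

Total ratio parts = 16. Expected numbers out of 630:
  black: 630 × 9/16 = 354.375
  chocolate: 630 × 3/16 = 118.125
  yellow: 630 × 4/16 = 157.5
Contribution of chocolate: (92 − 118.125)² / 118.125 = 5.7779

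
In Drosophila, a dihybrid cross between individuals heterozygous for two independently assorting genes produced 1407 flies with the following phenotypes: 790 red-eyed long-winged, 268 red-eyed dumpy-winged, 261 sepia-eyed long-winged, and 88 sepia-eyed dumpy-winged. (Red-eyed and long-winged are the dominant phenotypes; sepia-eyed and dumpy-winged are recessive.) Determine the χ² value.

A dihybrid F₂ with independent assortment and complete dominance at both loci gives a 9:3:3:1 phenotypic ratio.
Under the 9:3:3:1 hypothesis (Σ ratio = 16, N = 1407):
  red-eyed long-winged: 1407 × 9/16 = 791.4375
  red-eyed dumpy-winged: 1407 × 3/16 = 263.8125
  sepia-eyed long-winged: 1407 × 3/16 = 263.8125
  sepia-eyed dumpy-winged: 1407 × 1/16 = 87.9375
χ² = Σ (O − E)² / E
  red-eyed long-winged: (790 − 791.4375)² / 791.4375 = 0.0026
  red-eyed dumpy-winged: (268 − 263.8125)² / 263.8125 = 0.0665
  sepia-eyed long-winged: (261 − 263.8125)² / 263.8125 = 0.0300
  sepia-eyed dumpy-winged: (88 − 87.9375)² / 87.9375 = 0.0000
χ² = 0.0026 + 0.0665 + 0.0300 + 0.0000 = 0.0991 ≈ 0.099

0.099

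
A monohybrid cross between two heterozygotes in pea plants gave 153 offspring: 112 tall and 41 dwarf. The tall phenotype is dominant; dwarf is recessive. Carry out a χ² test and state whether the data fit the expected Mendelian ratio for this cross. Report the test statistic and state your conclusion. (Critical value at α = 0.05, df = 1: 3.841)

0.264; consistent

For a monohybrid cross between heterozygotes with complete dominance, the expected phenotypic ratio is 3:1.
Total ratio parts = 4. Expected numbers out of 153:
  tall: 153 × 3/4 = 114.75
  dwarf: 153 × 1/4 = 38.25
χ² = Σ (O − E)² / E
  tall: (112 − 114.75)² / 114.75 = 0.0659
  dwarf: (41 − 38.25)² / 38.25 = 0.1977
χ² = 0.0659 + 0.1977 = 0.2636 ≈ 0.264
Degrees of freedom = 2 − 1 = 1; critical value at α = 0.05 is 3.841.
Since 0.264 < 3.841, we fail to reject the null hypothesis — the data are consistent with the 3:1 ratio.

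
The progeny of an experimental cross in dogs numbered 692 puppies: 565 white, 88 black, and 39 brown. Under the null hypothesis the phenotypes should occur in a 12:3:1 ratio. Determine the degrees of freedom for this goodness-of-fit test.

2

A goodness-of-fit test with 3 phenotype classes has df = 3 − 1 = 2.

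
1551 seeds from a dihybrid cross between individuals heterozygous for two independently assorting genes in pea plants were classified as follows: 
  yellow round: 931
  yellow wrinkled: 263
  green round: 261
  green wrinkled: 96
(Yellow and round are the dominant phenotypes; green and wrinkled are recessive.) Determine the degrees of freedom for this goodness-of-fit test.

3

A dihybrid F₂ with independent assortment and complete dominance at both loci gives a 9:3:3:1 phenotypic ratio.
A goodness-of-fit test with 4 phenotype classes has df = 4 − 1 = 3.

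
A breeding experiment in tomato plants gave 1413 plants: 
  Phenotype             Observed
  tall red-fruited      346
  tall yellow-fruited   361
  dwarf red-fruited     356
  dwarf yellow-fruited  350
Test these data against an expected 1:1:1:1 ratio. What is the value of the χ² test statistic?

0.370

Total ratio parts = 4. Expected numbers out of 1413:
  tall red-fruited: 1413 × 1/4 = 353.25
  tall yellow-fruited: 1413 × 1/4 = 353.25
  dwarf red-fruited: 1413 × 1/4 = 353.25
  dwarf yellow-fruited: 1413 × 1/4 = 353.25
χ² = Σ (O − E)² / E
  tall red-fruited: (346 − 353.25)² / 353.25 = 0.1488
  tall yellow-fruited: (361 − 353.25)² / 353.25 = 0.1700
  dwarf red-fruited: (356 − 353.25)² / 353.25 = 0.0214
  dwarf yellow-fruited: (350 − 353.25)² / 353.25 = 0.0299
χ² = 0.1488 + 0.1700 + 0.0214 + 0.0299 = 0.3701 ≈ 0.370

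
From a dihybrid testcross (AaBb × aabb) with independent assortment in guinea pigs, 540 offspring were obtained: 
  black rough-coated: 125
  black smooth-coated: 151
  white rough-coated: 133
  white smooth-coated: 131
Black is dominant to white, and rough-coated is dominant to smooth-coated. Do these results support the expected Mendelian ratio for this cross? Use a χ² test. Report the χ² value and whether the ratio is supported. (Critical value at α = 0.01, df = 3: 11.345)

A dihybrid testcross with independent assortment gives a 1:1:1:1 ratio.
Total ratio parts = 4. Expected numbers out of 540:
  black rough-coated: 540 × 1/4 = 135
  black smooth-coated: 540 × 1/4 = 135
  white rough-coated: 540 × 1/4 = 135
  white smooth-coated: 540 × 1/4 = 135
χ² = Σ (O − E)² / E
  black rough-coated: (125 − 135)² / 135 = 0.7407
  black smooth-coated: (151 − 135)² / 135 = 1.8963
  white rough-coated: (133 − 135)² / 135 = 0.0296
  white smooth-coated: (131 − 135)² / 135 = 0.1185
χ² = 0.7407 + 1.8963 + 0.0296 + 0.1185 = 2.7851 ≈ 2.785
Degrees of freedom = 4 − 1 = 3; critical value at α = 0.01 is 11.345.
Since 2.785 < 11.345, we fail to reject the null hypothesis — the data are consistent with the 1:1:1:1 ratio.

2.785; consistent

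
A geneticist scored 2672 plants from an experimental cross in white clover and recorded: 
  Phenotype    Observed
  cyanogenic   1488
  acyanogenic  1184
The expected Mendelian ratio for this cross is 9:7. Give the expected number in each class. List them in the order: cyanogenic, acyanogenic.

Total ratio parts = 16. Expected numbers out of 2672:
  cyanogenic: 2672 × 9/16 = 1503
  acyanogenic: 2672 × 7/16 = 1169

1503, 1169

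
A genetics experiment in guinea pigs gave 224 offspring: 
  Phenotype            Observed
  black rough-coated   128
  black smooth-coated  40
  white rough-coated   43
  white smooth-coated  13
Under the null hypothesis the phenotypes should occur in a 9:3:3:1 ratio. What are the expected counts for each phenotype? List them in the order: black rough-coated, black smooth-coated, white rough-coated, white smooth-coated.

126, 42, 42, 14

Under the 9:3:3:1 hypothesis (Σ ratio = 16, N = 224):
  black rough-coated: 224 × 9/16 = 126
  black smooth-coated: 224 × 3/16 = 42
  white rough-coated: 224 × 3/16 = 42
  white smooth-coated: 224 × 1/16 = 14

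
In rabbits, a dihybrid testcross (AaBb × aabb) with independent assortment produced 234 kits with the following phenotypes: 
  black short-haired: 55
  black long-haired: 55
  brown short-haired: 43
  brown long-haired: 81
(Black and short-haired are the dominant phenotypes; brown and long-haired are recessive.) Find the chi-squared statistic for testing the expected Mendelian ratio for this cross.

A dihybrid testcross with independent assortment gives a 1:1:1:1 ratio.
Total ratio parts = 4. Expected numbers out of 234:
  black short-haired: 234 × 1/4 = 58.5
  black long-haired: 234 × 1/4 = 58.5
  brown short-haired: 234 × 1/4 = 58.5
  brown long-haired: 234 × 1/4 = 58.5
χ² = Σ (O − E)² / E
  black short-haired: (55 − 58.5)² / 58.5 = 0.2094
  black long-haired: (55 − 58.5)² / 58.5 = 0.2094
  brown short-haired: (43 − 58.5)² / 58.5 = 4.1068
  brown long-haired: (81 − 58.5)² / 58.5 = 8.6538
χ² = 0.2094 + 0.2094 + 4.1068 + 8.6538 = 13.1794 ≈ 13.179

13.179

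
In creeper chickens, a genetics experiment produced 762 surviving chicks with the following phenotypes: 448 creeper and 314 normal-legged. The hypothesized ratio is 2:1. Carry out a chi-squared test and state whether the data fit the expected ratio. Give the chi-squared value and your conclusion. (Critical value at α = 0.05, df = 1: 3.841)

Total ratio parts = 3. Expected numbers out of 762:
  creeper: 762 × 2/3 = 508
  normal-legged: 762 × 1/3 = 254
χ² = Σ (O − E)² / E
  creeper: (448 − 508)² / 508 = 7.0866
  normal-legged: (314 − 254)² / 254 = 14.1732
χ² = 7.0866 + 14.1732 = 21.2598 ≈ 21.260
Degrees of freedom = 2 − 1 = 1; critical value at α = 0.05 is 3.841.
Since 21.260 > 3.841, we reject the null hypothesis — the data do not fit the 2:1 ratio.

21.260; not consistent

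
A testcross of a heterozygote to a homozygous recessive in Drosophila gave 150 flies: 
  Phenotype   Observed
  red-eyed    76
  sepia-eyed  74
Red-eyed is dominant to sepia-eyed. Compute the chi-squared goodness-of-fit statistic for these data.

A testcross of a heterozygote (Aa × aa) gives a 1:1 phenotypic ratio.
The 1:1 ratio has 2 parts, so with N = 150 the expected counts are:
  red-eyed: 150 × 1/2 = 75
  sepia-eyed: 150 × 1/2 = 75
χ² = Σ (O − E)² / E
  red-eyed: (76 − 75)² / 75 = 0.0133
  sepia-eyed: (74 − 75)² / 75 = 0.0133
χ² = 0.0133 + 0.0133 = 0.0266 ≈ 0.027

0.027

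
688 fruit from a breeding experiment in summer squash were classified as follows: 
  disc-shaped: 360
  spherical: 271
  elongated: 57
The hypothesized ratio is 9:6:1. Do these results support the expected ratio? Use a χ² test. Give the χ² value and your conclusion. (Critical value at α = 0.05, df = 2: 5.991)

Expected counts for N = 688 under a 9:6:1 ratio (total parts = 16):
  disc-shaped: 688 × 9/16 = 387
  spherical: 688 × 6/16 = 258
  elongated: 688 × 1/16 = 43
χ² = Σ (O − E)² / E
  disc-shaped: (360 − 387)² / 387 = 1.8837
  spherical: (271 − 258)² / 258 = 0.6550
  elongated: (57 − 43)² / 43 = 4.5581
χ² = 1.8837 + 0.6550 + 4.5581 = 7.0968 ≈ 7.097
Degrees of freedom = 3 − 1 = 2; critical value at α = 0.05 is 5.991.
Since 7.097 > 5.991, we reject the null hypothesis — the data do not fit the 9:6:1 ratio.

7.097; not consistent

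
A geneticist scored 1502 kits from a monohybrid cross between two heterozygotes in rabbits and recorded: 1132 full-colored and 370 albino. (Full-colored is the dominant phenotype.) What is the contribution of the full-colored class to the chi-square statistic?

0.027

For a monohybrid cross between heterozygotes with complete dominance, the expected phenotypic ratio is 3:1.
The 3:1 ratio has 4 parts, so with N = 1502 the expected counts are:
  full-colored: 1502 × 3/4 = 1126.5
  albino: 1502 × 1/4 = 375.5
Contribution of full-colored: (1132 − 1126.5)² / 1126.5 = 0.0269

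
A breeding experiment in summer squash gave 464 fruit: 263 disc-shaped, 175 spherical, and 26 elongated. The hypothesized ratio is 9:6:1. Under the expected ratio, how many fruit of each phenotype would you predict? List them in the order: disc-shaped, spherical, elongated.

261, 174, 29

The 9:6:1 ratio has 16 parts, so with N = 464 the expected counts are:
  disc-shaped: 464 × 9/16 = 261
  spherical: 464 × 6/16 = 174
  elongated: 464 × 1/16 = 29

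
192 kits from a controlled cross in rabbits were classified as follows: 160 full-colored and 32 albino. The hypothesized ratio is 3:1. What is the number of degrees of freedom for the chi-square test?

1

A goodness-of-fit test with 2 phenotype classes has df = 2 − 1 = 1.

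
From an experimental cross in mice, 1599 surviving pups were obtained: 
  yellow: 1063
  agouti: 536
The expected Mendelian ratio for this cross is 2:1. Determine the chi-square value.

0.025

The 2:1 ratio has 3 parts, so with N = 1599 the expected counts are:
  yellow: 1599 × 2/3 = 1066
  agouti: 1599 × 1/3 = 533
χ² = Σ (O − E)² / E
  yellow: (1063 − 1066)² / 1066 = 0.0084
  agouti: (536 − 533)² / 533 = 0.0169
χ² = 0.0084 + 0.0169 = 0.0253 ≈ 0.025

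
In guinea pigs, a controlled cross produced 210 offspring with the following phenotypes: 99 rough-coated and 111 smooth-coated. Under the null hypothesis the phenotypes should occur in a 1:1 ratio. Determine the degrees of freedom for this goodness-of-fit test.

A goodness-of-fit test with 2 phenotype classes has df = 2 − 1 = 1.

1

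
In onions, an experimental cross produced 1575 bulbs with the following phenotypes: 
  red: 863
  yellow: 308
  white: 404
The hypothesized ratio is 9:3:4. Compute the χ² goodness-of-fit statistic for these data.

The 9:3:4 ratio has 16 parts, so with N = 1575 the expected counts are:
  red: 1575 × 9/16 = 885.9375
  yellow: 1575 × 3/16 = 295.3125
  white: 1575 × 4/16 = 393.75
χ² = Σ (O − E)² / E
  red: (863 − 885.9375)² / 885.9375 = 0.5939
  yellow: (308 − 295.3125)² / 295.3125 = 0.5451
  white: (404 − 393.75)² / 393.75 = 0.2668
χ² = 0.5939 + 0.5451 + 0.2668 = 1.4058 ≈ 1.406

1.406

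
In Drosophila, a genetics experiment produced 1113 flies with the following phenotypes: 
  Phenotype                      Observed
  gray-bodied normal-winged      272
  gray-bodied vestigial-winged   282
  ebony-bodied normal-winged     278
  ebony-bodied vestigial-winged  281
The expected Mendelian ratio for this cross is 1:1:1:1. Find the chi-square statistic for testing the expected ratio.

0.218

The 1:1:1:1 ratio has 4 parts, so with N = 1113 the expected counts are:
  gray-bodied normal-winged: 1113 × 1/4 = 278.25
  gray-bodied vestigial-winged: 1113 × 1/4 = 278.25
  ebony-bodied normal-winged: 1113 × 1/4 = 278.25
  ebony-bodied vestigial-winged: 1113 × 1/4 = 278.25
χ² = Σ (O − E)² / E
  gray-bodied normal-winged: (272 − 278.25)² / 278.25 = 0.1404
  gray-bodied vestigial-winged: (282 − 278.25)² / 278.25 = 0.0505
  ebony-bodied normal-winged: (278 − 278.25)² / 278.25 = 0.0002
  ebony-bodied vestigial-winged: (281 − 278.25)² / 278.25 = 0.0272
χ² = 0.1404 + 0.0505 + 0.0002 + 0.0272 = 0.2183 ≈ 0.218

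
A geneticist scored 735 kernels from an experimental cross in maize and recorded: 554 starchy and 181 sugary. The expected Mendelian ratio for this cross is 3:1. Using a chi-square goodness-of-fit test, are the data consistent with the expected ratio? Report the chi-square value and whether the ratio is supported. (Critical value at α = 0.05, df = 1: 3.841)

Total ratio parts = 4. Expected numbers out of 735:
  starchy: 735 × 3/4 = 551.25
  sugary: 735 × 1/4 = 183.75
χ² = Σ (O − E)² / E
  starchy: (554 − 551.25)² / 551.25 = 0.0137
  sugary: (181 − 183.75)² / 183.75 = 0.0412
χ² = 0.0137 + 0.0412 = 0.0549 ≈ 0.055
Degrees of freedom = 2 − 1 = 1; critical value at α = 0.05 is 3.841.
Since 0.055 < 3.841, we fail to reject the null hypothesis — the data are consistent with the 3:1 ratio.

0.055; consistent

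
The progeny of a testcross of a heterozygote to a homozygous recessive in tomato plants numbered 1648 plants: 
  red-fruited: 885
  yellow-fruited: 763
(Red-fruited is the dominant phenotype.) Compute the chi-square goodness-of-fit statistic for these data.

9.032

A testcross of a heterozygote (Aa × aa) gives a 1:1 phenotypic ratio.
The 1:1 ratio has 2 parts, so with N = 1648 the expected counts are:
  red-fruited: 1648 × 1/2 = 824
  yellow-fruited: 1648 × 1/2 = 824
χ² = Σ (O − E)² / E
  red-fruited: (885 − 824)² / 824 = 4.5158
  yellow-fruited: (763 − 824)² / 824 = 4.5158
χ² = 4.5158 + 4.5158 = 9.0316 ≈ 9.032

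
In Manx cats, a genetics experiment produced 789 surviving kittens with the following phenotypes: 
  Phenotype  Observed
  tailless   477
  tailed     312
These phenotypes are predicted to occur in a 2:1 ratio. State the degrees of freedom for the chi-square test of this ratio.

A goodness-of-fit test with 2 phenotype classes has df = 2 − 1 = 1.

1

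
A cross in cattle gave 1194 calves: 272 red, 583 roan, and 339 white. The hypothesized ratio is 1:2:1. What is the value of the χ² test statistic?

Expected counts for N = 1194 under a 1:2:1 ratio (total parts = 4):
  red: 1194 × 1/4 = 298.5
  roan: 1194 × 2/4 = 597
  white: 1194 × 1/4 = 298.5
χ² = Σ (O − E)² / E
  red: (272 − 298.5)² / 298.5 = 2.3526
  roan: (583 − 597)² / 597 = 0.3283
  white: (339 − 298.5)² / 298.5 = 5.4950
χ² = 2.3526 + 0.3283 + 5.4950 = 8.1759 ≈ 8.176

8.176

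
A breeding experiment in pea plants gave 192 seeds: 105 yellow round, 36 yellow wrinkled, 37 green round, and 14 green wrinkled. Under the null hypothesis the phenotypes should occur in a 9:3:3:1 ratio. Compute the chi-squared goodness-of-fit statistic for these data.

0.444

The 9:3:3:1 ratio has 16 parts, so with N = 192 the expected counts are:
  yellow round: 192 × 9/16 = 108
  yellow wrinkled: 192 × 3/16 = 36
  green round: 192 × 3/16 = 36
  green wrinkled: 192 × 1/16 = 12
χ² = Σ (O − E)² / E
  yellow round: (105 − 108)² / 108 = 0.0833
  yellow wrinkled: (36 − 36)² / 36 = 0.0000
  green round: (37 − 36)² / 36 = 0.0278
  green wrinkled: (14 − 12)² / 12 = 0.3333
χ² = 0.0833 + 0.0000 + 0.0278 + 0.3333 = 0.4444 ≈ 0.444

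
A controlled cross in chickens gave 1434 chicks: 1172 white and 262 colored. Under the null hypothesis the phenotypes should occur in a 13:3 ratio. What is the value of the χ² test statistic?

0.216

Under the 13:3 hypothesis (Σ ratio = 16, N = 1434):
  white: 1434 × 13/16 = 1165.125
  colored: 1434 × 3/16 = 268.875
χ² = Σ (O − E)² / E
  white: (1172 − 1165.125)² / 1165.125 = 0.0406
  colored: (262 − 268.875)² / 268.875 = 0.1758
χ² = 0.0406 + 0.1758 = 0.2164 ≈ 0.216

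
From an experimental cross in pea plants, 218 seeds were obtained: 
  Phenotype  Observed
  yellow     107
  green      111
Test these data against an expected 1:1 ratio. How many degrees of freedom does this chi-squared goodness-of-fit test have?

1

A goodness-of-fit test with 2 phenotype classes has df = 2 − 1 = 1.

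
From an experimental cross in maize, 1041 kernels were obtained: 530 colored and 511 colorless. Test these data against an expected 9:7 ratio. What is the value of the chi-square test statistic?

12.051

Expected counts for N = 1041 under a 9:7 ratio (total parts = 16):
  colored: 1041 × 9/16 = 585.5625
  colorless: 1041 × 7/16 = 455.4375
χ² = Σ (O − E)² / E
  colored: (530 − 585.5625)² / 585.5625 = 5.2722
  colorless: (511 − 455.4375)² / 455.4375 = 6.7785
χ² = 5.2722 + 6.7785 = 12.0507 ≈ 12.051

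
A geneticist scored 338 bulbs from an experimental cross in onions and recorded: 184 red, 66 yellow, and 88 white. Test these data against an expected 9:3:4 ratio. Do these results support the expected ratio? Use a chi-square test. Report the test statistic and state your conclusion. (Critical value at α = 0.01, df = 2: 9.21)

0.451; consistent

Under the 9:3:4 hypothesis (Σ ratio = 16, N = 338):
  red: 338 × 9/16 = 190.125
  yellow: 338 × 3/16 = 63.375
  white: 338 × 4/16 = 84.5
χ² = Σ (O − E)² / E
  red: (184 − 190.125)² / 190.125 = 0.1973
  yellow: (66 − 63.375)² / 63.375 = 0.1087
  white: (88 − 84.5)² / 84.5 = 0.1450
χ² = 0.1973 + 0.1087 + 0.1450 = 0.451
Degrees of freedom = 3 − 1 = 2; critical value at α = 0.01 is 9.21.
Since 0.451 < 9.21, we fail to reject the null hypothesis — the data are consistent with the 9:3:4 ratio.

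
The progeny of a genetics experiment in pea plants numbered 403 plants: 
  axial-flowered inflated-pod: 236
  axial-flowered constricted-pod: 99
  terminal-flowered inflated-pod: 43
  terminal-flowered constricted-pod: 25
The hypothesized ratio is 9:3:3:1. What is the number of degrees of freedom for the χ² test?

A goodness-of-fit test with 4 phenotype classes has df = 4 − 1 = 3.

3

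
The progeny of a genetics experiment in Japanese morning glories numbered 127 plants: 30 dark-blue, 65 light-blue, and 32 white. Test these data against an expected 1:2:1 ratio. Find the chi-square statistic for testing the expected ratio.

Total ratio parts = 4. Expected numbers out of 127:
  dark-blue: 127 × 1/4 = 31.75
  light-blue: 127 × 2/4 = 63.5
  white: 127 × 1/4 = 31.75
χ² = Σ (O − E)² / E
  dark-blue: (30 − 31.75)² / 31.75 = 0.0965
  light-blue: (65 − 63.5)² / 63.5 = 0.0354
  white: (32 − 31.75)² / 31.75 = 0.0020
χ² = 0.0965 + 0.0354 + 0.0020 = 0.1339 ≈ 0.134

0.134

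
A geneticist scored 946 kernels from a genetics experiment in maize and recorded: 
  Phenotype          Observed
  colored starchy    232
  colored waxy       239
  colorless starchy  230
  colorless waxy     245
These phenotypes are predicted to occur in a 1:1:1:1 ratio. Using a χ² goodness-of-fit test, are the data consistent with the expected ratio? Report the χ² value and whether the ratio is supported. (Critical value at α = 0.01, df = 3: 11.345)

0.596; consistent

Expected counts for N = 946 under a 1:1:1:1 ratio (total parts = 4):
  colored starchy: 946 × 1/4 = 236.5
  colored waxy: 946 × 1/4 = 236.5
  colorless starchy: 946 × 1/4 = 236.5
  colorless waxy: 946 × 1/4 = 236.5
χ² = Σ (O − E)² / E
  colored starchy: (232 − 236.5)² / 236.5 = 0.0856
  colored waxy: (239 − 236.5)² / 236.5 = 0.0264
  colorless starchy: (230 − 236.5)² / 236.5 = 0.1786
  colorless waxy: (245 − 236.5)² / 236.5 = 0.3055
χ² = 0.0856 + 0.0264 + 0.1786 + 0.3055 = 0.5961 ≈ 0.596
Degrees of freedom = 4 − 1 = 3; critical value at α = 0.01 is 11.345.
Since 0.596 < 11.345, we fail to reject the null hypothesis — the data are consistent with the 1:1:1:1 ratio.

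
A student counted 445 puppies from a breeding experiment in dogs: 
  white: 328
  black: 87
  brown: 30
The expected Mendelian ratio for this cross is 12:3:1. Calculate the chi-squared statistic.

0.423

The 12:3:1 ratio has 16 parts, so with N = 445 the expected counts are:
  white: 445 × 12/16 = 333.75
  black: 445 × 3/16 = 83.4375
  brown: 445 × 1/16 = 27.8125
χ² = Σ (O − E)² / E
  white: (328 − 333.75)² / 333.75 = 0.0991
  black: (87 − 83.4375)² / 83.4375 = 0.1521
  brown: (30 − 27.8125)² / 27.8125 = 0.1721
χ² = 0.0991 + 0.1521 + 0.1721 = 0.4233 ≈ 0.423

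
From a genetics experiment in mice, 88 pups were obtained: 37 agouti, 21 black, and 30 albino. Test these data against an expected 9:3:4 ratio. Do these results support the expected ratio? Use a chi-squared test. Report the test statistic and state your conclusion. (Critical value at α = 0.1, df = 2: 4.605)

The 9:3:4 ratio has 16 parts, so with N = 88 the expected counts are:
  agouti: 88 × 9/16 = 49.5
  black: 88 × 3/16 = 16.5
  albino: 88 × 4/16 = 22
χ² = Σ (O − E)² / E
  agouti: (37 − 49.5)² / 49.5 = 3.1566
  black: (21 − 16.5)² / 16.5 = 1.2273
  albino: (30 − 22)² / 22 = 2.9091
χ² = 3.1566 + 1.2273 + 2.9091 = 7.293
Degrees of freedom = 3 − 1 = 2; critical value at α = 0.1 is 4.605.
Since 7.293 > 4.605, we reject the null hypothesis — the data do not fit the 9:3:4 ratio.

7.293; not consistent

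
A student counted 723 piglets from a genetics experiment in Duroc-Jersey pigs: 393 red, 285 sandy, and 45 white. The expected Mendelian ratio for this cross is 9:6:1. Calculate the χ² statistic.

1.172

Total ratio parts = 16. Expected numbers out of 723:
  red: 723 × 9/16 = 406.6875
  sandy: 723 × 6/16 = 271.125
  white: 723 × 1/16 = 45.1875
χ² = Σ (O − E)² / E
  red: (393 − 406.6875)² / 406.6875 = 0.4607
  sandy: (285 − 271.125)² / 271.125 = 0.7101
  white: (45 − 45.1875)² / 45.1875 = 0.0008
χ² = 0.4607 + 0.7101 + 0.0008 = 1.1716 ≈ 1.172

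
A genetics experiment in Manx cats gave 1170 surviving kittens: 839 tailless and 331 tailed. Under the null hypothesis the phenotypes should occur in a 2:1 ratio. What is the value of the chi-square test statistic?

13.388

Expected counts for N = 1170 under a 2:1 ratio (total parts = 3):
  tailless: 1170 × 2/3 = 780
  tailed: 1170 × 1/3 = 390
χ² = Σ (O − E)² / E
  tailless: (839 − 780)² / 780 = 4.4628
  tailed: (331 − 390)² / 390 = 8.9256
χ² = 4.4628 + 8.9256 = 13.3884 ≈ 13.388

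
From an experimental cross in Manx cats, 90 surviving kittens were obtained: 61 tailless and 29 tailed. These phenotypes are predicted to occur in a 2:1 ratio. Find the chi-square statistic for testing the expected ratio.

Expected counts for N = 90 under a 2:1 ratio (total parts = 3):
  tailless: 90 × 2/3 = 60
  tailed: 90 × 1/3 = 30
χ² = Σ (O − E)² / E
  tailless: (61 − 60)² / 60 = 0.0167
  tailed: (29 − 30)² / 30 = 0.0333
χ² = 0.0167 + 0.0333 = 0.050

0.050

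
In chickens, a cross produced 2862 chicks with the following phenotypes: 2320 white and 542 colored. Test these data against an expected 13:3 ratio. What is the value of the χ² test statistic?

Expected counts for N = 2862 under a 13:3 ratio (total parts = 16):
  white: 2862 × 13/16 = 2325.375
  colored: 2862 × 3/16 = 536.625
χ² = Σ (O − E)² / E
  white: (2320 − 2325.375)² / 2325.375 = 0.0124
  colored: (542 − 536.625)² / 536.625 = 0.0538
χ² = 0.0124 + 0.0538 = 0.0662 ≈ 0.066

0.066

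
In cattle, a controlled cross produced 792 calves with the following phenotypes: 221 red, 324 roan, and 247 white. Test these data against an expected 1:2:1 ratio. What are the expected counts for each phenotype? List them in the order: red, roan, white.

198, 396, 198

Expected counts for N = 792 under a 1:2:1 ratio (total parts = 4):
  red: 792 × 1/4 = 198
  roan: 792 × 2/4 = 396
  white: 792 × 1/4 = 198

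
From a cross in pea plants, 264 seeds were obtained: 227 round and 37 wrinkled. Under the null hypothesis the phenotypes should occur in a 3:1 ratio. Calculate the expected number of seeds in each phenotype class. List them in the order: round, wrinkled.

198, 66

Under the 3:1 hypothesis (Σ ratio = 4, N = 264):
  round: 264 × 3/4 = 198
  wrinkled: 264 × 1/4 = 66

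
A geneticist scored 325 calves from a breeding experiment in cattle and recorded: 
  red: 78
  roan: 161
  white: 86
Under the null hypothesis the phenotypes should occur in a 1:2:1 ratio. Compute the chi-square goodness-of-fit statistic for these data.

0.422

Expected counts for N = 325 under a 1:2:1 ratio (total parts = 4):
  red: 325 × 1/4 = 81.25
  roan: 325 × 2/4 = 162.5
  white: 325 × 1/4 = 81.25
χ² = Σ (O − E)² / E
  red: (78 − 81.25)² / 81.25 = 0.1300
  roan: (161 − 162.5)² / 162.5 = 0.0138
  white: (86 − 81.25)² / 81.25 = 0.2777
χ² = 0.1300 + 0.0138 + 0.2777 = 0.4215 ≈ 0.422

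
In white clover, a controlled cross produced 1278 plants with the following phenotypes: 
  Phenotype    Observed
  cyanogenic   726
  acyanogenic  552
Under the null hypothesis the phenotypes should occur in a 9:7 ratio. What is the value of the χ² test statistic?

0.161

Total ratio parts = 16. Expected numbers out of 1278:
  cyanogenic: 1278 × 9/16 = 718.875
  acyanogenic: 1278 × 7/16 = 559.125
χ² = Σ (O − E)² / E
  cyanogenic: (726 − 718.875)² / 718.875 = 0.0706
  acyanogenic: (552 − 559.125)² / 559.125 = 0.0908
χ² = 0.0706 + 0.0908 = 0.1614 ≈ 0.161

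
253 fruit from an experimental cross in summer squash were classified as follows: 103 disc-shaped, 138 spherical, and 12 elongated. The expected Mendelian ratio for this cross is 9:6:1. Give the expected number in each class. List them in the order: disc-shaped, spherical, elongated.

Expected counts for N = 253 under a 9:6:1 ratio (total parts = 16):
  disc-shaped: 253 × 9/16 = 142.3125
  spherical: 253 × 6/16 = 94.875
  elongated: 253 × 1/16 = 15.8125

142.3125, 94.875, 15.8125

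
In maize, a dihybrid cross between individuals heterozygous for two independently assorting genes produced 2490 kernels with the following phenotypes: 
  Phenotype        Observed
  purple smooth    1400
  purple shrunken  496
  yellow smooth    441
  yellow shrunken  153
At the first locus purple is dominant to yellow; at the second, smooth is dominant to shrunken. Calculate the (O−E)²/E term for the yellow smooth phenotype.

A dihybrid F₂ with independent assortment and complete dominance at both loci gives a 9:3:3:1 phenotypic ratio.
The 9:3:3:1 ratio has 16 parts, so with N = 2490 the expected counts are:
  purple smooth: 2490 × 9/16 = 1400.625
  purple shrunken: 2490 × 3/16 = 466.875
  yellow smooth: 2490 × 3/16 = 466.875
  yellow shrunken: 2490 × 1/16 = 155.625
Contribution of yellow smooth: (441 − 466.875)² / 466.875 = 1.4340

1.434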